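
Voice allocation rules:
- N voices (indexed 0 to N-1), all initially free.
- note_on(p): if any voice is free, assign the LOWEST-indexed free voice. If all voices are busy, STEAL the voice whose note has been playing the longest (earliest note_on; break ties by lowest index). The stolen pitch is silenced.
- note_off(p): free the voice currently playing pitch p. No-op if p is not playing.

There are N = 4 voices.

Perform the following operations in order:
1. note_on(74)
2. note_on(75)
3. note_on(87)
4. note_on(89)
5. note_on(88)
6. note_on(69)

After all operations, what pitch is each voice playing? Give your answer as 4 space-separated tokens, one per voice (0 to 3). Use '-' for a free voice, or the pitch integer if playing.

Op 1: note_on(74): voice 0 is free -> assigned | voices=[74 - - -]
Op 2: note_on(75): voice 1 is free -> assigned | voices=[74 75 - -]
Op 3: note_on(87): voice 2 is free -> assigned | voices=[74 75 87 -]
Op 4: note_on(89): voice 3 is free -> assigned | voices=[74 75 87 89]
Op 5: note_on(88): all voices busy, STEAL voice 0 (pitch 74, oldest) -> assign | voices=[88 75 87 89]
Op 6: note_on(69): all voices busy, STEAL voice 1 (pitch 75, oldest) -> assign | voices=[88 69 87 89]

Answer: 88 69 87 89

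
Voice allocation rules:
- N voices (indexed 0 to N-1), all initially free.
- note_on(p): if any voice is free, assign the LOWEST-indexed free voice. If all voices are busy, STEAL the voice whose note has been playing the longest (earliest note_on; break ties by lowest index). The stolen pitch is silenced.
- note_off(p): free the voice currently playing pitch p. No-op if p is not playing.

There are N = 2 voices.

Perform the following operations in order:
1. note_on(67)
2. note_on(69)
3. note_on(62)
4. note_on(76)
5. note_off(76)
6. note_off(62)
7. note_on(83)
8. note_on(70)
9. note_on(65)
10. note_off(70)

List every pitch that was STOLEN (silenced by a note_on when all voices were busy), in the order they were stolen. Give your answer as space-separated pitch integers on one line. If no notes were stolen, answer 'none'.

Op 1: note_on(67): voice 0 is free -> assigned | voices=[67 -]
Op 2: note_on(69): voice 1 is free -> assigned | voices=[67 69]
Op 3: note_on(62): all voices busy, STEAL voice 0 (pitch 67, oldest) -> assign | voices=[62 69]
Op 4: note_on(76): all voices busy, STEAL voice 1 (pitch 69, oldest) -> assign | voices=[62 76]
Op 5: note_off(76): free voice 1 | voices=[62 -]
Op 6: note_off(62): free voice 0 | voices=[- -]
Op 7: note_on(83): voice 0 is free -> assigned | voices=[83 -]
Op 8: note_on(70): voice 1 is free -> assigned | voices=[83 70]
Op 9: note_on(65): all voices busy, STEAL voice 0 (pitch 83, oldest) -> assign | voices=[65 70]
Op 10: note_off(70): free voice 1 | voices=[65 -]

Answer: 67 69 83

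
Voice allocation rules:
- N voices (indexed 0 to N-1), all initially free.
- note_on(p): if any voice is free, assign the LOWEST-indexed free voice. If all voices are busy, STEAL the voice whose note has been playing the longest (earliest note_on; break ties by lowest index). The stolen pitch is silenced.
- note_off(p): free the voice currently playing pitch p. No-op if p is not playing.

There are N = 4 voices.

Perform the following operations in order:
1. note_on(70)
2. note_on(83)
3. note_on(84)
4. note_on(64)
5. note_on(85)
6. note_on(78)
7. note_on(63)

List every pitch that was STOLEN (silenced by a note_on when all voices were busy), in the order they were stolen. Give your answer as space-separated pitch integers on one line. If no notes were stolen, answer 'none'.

Op 1: note_on(70): voice 0 is free -> assigned | voices=[70 - - -]
Op 2: note_on(83): voice 1 is free -> assigned | voices=[70 83 - -]
Op 3: note_on(84): voice 2 is free -> assigned | voices=[70 83 84 -]
Op 4: note_on(64): voice 3 is free -> assigned | voices=[70 83 84 64]
Op 5: note_on(85): all voices busy, STEAL voice 0 (pitch 70, oldest) -> assign | voices=[85 83 84 64]
Op 6: note_on(78): all voices busy, STEAL voice 1 (pitch 83, oldest) -> assign | voices=[85 78 84 64]
Op 7: note_on(63): all voices busy, STEAL voice 2 (pitch 84, oldest) -> assign | voices=[85 78 63 64]

Answer: 70 83 84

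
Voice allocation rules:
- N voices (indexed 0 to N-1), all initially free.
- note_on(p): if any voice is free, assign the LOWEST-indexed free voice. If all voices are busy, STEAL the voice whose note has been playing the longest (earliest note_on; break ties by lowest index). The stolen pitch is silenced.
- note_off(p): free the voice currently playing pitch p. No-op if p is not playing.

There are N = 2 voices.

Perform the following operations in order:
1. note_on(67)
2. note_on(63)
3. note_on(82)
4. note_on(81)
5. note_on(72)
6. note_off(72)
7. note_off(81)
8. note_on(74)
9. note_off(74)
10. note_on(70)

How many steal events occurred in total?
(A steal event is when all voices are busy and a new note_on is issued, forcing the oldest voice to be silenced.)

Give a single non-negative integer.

Answer: 3

Derivation:
Op 1: note_on(67): voice 0 is free -> assigned | voices=[67 -]
Op 2: note_on(63): voice 1 is free -> assigned | voices=[67 63]
Op 3: note_on(82): all voices busy, STEAL voice 0 (pitch 67, oldest) -> assign | voices=[82 63]
Op 4: note_on(81): all voices busy, STEAL voice 1 (pitch 63, oldest) -> assign | voices=[82 81]
Op 5: note_on(72): all voices busy, STEAL voice 0 (pitch 82, oldest) -> assign | voices=[72 81]
Op 6: note_off(72): free voice 0 | voices=[- 81]
Op 7: note_off(81): free voice 1 | voices=[- -]
Op 8: note_on(74): voice 0 is free -> assigned | voices=[74 -]
Op 9: note_off(74): free voice 0 | voices=[- -]
Op 10: note_on(70): voice 0 is free -> assigned | voices=[70 -]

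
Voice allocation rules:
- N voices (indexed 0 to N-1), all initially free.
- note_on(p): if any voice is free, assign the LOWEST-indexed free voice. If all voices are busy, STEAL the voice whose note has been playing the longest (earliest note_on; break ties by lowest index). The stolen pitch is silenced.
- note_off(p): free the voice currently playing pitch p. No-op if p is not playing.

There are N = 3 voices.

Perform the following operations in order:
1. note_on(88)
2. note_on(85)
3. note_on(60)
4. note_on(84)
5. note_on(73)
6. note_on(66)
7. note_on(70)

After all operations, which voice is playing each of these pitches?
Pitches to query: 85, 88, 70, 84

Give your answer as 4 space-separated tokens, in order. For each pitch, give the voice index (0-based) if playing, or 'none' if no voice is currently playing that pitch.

Answer: none none 0 none

Derivation:
Op 1: note_on(88): voice 0 is free -> assigned | voices=[88 - -]
Op 2: note_on(85): voice 1 is free -> assigned | voices=[88 85 -]
Op 3: note_on(60): voice 2 is free -> assigned | voices=[88 85 60]
Op 4: note_on(84): all voices busy, STEAL voice 0 (pitch 88, oldest) -> assign | voices=[84 85 60]
Op 5: note_on(73): all voices busy, STEAL voice 1 (pitch 85, oldest) -> assign | voices=[84 73 60]
Op 6: note_on(66): all voices busy, STEAL voice 2 (pitch 60, oldest) -> assign | voices=[84 73 66]
Op 7: note_on(70): all voices busy, STEAL voice 0 (pitch 84, oldest) -> assign | voices=[70 73 66]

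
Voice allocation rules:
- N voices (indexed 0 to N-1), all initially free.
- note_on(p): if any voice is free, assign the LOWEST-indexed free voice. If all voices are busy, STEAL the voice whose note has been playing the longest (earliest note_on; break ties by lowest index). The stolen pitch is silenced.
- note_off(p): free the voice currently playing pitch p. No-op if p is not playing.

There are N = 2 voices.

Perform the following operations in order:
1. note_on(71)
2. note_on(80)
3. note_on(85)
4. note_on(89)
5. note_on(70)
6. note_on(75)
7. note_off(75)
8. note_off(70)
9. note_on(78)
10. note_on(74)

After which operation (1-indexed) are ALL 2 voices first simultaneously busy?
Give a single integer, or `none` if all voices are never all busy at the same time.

Op 1: note_on(71): voice 0 is free -> assigned | voices=[71 -]
Op 2: note_on(80): voice 1 is free -> assigned | voices=[71 80]
Op 3: note_on(85): all voices busy, STEAL voice 0 (pitch 71, oldest) -> assign | voices=[85 80]
Op 4: note_on(89): all voices busy, STEAL voice 1 (pitch 80, oldest) -> assign | voices=[85 89]
Op 5: note_on(70): all voices busy, STEAL voice 0 (pitch 85, oldest) -> assign | voices=[70 89]
Op 6: note_on(75): all voices busy, STEAL voice 1 (pitch 89, oldest) -> assign | voices=[70 75]
Op 7: note_off(75): free voice 1 | voices=[70 -]
Op 8: note_off(70): free voice 0 | voices=[- -]
Op 9: note_on(78): voice 0 is free -> assigned | voices=[78 -]
Op 10: note_on(74): voice 1 is free -> assigned | voices=[78 74]

Answer: 2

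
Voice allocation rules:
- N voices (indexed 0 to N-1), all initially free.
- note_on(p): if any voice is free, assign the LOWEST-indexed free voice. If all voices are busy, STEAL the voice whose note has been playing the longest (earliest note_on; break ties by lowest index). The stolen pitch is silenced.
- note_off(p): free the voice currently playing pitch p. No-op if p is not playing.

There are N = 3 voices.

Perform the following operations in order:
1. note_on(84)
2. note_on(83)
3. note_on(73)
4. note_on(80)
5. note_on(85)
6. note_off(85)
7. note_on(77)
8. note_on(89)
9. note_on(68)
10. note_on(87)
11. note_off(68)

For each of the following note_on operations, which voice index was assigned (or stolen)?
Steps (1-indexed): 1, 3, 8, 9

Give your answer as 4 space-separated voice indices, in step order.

Op 1: note_on(84): voice 0 is free -> assigned | voices=[84 - -]
Op 2: note_on(83): voice 1 is free -> assigned | voices=[84 83 -]
Op 3: note_on(73): voice 2 is free -> assigned | voices=[84 83 73]
Op 4: note_on(80): all voices busy, STEAL voice 0 (pitch 84, oldest) -> assign | voices=[80 83 73]
Op 5: note_on(85): all voices busy, STEAL voice 1 (pitch 83, oldest) -> assign | voices=[80 85 73]
Op 6: note_off(85): free voice 1 | voices=[80 - 73]
Op 7: note_on(77): voice 1 is free -> assigned | voices=[80 77 73]
Op 8: note_on(89): all voices busy, STEAL voice 2 (pitch 73, oldest) -> assign | voices=[80 77 89]
Op 9: note_on(68): all voices busy, STEAL voice 0 (pitch 80, oldest) -> assign | voices=[68 77 89]
Op 10: note_on(87): all voices busy, STEAL voice 1 (pitch 77, oldest) -> assign | voices=[68 87 89]
Op 11: note_off(68): free voice 0 | voices=[- 87 89]

Answer: 0 2 2 0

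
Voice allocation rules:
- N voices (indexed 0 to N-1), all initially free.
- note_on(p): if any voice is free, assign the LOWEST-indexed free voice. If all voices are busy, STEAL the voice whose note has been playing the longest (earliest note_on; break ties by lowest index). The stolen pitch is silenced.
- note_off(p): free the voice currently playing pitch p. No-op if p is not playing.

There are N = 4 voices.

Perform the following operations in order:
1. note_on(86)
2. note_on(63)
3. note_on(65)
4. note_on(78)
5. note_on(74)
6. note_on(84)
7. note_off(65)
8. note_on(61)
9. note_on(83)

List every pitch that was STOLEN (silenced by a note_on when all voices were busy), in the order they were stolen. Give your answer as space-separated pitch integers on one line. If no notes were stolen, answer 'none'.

Op 1: note_on(86): voice 0 is free -> assigned | voices=[86 - - -]
Op 2: note_on(63): voice 1 is free -> assigned | voices=[86 63 - -]
Op 3: note_on(65): voice 2 is free -> assigned | voices=[86 63 65 -]
Op 4: note_on(78): voice 3 is free -> assigned | voices=[86 63 65 78]
Op 5: note_on(74): all voices busy, STEAL voice 0 (pitch 86, oldest) -> assign | voices=[74 63 65 78]
Op 6: note_on(84): all voices busy, STEAL voice 1 (pitch 63, oldest) -> assign | voices=[74 84 65 78]
Op 7: note_off(65): free voice 2 | voices=[74 84 - 78]
Op 8: note_on(61): voice 2 is free -> assigned | voices=[74 84 61 78]
Op 9: note_on(83): all voices busy, STEAL voice 3 (pitch 78, oldest) -> assign | voices=[74 84 61 83]

Answer: 86 63 78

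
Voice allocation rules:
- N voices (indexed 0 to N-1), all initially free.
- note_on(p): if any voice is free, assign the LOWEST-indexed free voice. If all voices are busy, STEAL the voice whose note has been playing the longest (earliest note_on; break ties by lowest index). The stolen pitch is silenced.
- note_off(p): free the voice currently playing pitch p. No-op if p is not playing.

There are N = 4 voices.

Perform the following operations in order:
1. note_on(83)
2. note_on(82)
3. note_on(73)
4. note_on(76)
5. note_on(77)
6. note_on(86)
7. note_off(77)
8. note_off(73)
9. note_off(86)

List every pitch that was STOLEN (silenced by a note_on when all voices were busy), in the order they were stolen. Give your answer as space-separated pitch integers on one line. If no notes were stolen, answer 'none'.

Answer: 83 82

Derivation:
Op 1: note_on(83): voice 0 is free -> assigned | voices=[83 - - -]
Op 2: note_on(82): voice 1 is free -> assigned | voices=[83 82 - -]
Op 3: note_on(73): voice 2 is free -> assigned | voices=[83 82 73 -]
Op 4: note_on(76): voice 3 is free -> assigned | voices=[83 82 73 76]
Op 5: note_on(77): all voices busy, STEAL voice 0 (pitch 83, oldest) -> assign | voices=[77 82 73 76]
Op 6: note_on(86): all voices busy, STEAL voice 1 (pitch 82, oldest) -> assign | voices=[77 86 73 76]
Op 7: note_off(77): free voice 0 | voices=[- 86 73 76]
Op 8: note_off(73): free voice 2 | voices=[- 86 - 76]
Op 9: note_off(86): free voice 1 | voices=[- - - 76]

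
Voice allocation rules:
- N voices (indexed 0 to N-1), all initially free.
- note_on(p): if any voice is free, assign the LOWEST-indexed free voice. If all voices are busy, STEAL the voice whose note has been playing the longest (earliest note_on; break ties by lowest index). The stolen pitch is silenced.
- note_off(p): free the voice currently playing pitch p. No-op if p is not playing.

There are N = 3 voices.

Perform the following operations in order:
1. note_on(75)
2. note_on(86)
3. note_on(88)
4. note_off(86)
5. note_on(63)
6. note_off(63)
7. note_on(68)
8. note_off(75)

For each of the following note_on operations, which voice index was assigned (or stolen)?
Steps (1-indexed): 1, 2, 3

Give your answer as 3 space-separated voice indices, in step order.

Answer: 0 1 2

Derivation:
Op 1: note_on(75): voice 0 is free -> assigned | voices=[75 - -]
Op 2: note_on(86): voice 1 is free -> assigned | voices=[75 86 -]
Op 3: note_on(88): voice 2 is free -> assigned | voices=[75 86 88]
Op 4: note_off(86): free voice 1 | voices=[75 - 88]
Op 5: note_on(63): voice 1 is free -> assigned | voices=[75 63 88]
Op 6: note_off(63): free voice 1 | voices=[75 - 88]
Op 7: note_on(68): voice 1 is free -> assigned | voices=[75 68 88]
Op 8: note_off(75): free voice 0 | voices=[- 68 88]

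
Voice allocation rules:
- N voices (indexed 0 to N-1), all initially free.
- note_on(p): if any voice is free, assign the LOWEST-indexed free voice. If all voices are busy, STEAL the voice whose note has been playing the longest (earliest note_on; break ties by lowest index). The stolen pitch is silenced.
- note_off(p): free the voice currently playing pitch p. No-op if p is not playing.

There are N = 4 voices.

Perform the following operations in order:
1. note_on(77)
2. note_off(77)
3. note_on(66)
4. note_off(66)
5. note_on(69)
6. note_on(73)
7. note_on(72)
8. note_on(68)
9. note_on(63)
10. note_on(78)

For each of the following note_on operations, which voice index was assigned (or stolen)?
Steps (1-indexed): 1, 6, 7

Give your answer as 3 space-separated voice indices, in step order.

Op 1: note_on(77): voice 0 is free -> assigned | voices=[77 - - -]
Op 2: note_off(77): free voice 0 | voices=[- - - -]
Op 3: note_on(66): voice 0 is free -> assigned | voices=[66 - - -]
Op 4: note_off(66): free voice 0 | voices=[- - - -]
Op 5: note_on(69): voice 0 is free -> assigned | voices=[69 - - -]
Op 6: note_on(73): voice 1 is free -> assigned | voices=[69 73 - -]
Op 7: note_on(72): voice 2 is free -> assigned | voices=[69 73 72 -]
Op 8: note_on(68): voice 3 is free -> assigned | voices=[69 73 72 68]
Op 9: note_on(63): all voices busy, STEAL voice 0 (pitch 69, oldest) -> assign | voices=[63 73 72 68]
Op 10: note_on(78): all voices busy, STEAL voice 1 (pitch 73, oldest) -> assign | voices=[63 78 72 68]

Answer: 0 1 2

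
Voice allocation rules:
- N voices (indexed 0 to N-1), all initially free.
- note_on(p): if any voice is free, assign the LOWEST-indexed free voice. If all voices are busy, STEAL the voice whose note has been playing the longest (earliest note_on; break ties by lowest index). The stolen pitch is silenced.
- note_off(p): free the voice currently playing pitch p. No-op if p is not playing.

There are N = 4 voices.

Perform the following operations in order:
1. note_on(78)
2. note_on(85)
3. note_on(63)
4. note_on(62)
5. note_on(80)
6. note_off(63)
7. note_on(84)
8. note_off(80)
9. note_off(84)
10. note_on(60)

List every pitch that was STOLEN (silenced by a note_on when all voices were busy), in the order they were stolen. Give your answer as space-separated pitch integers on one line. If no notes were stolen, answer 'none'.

Answer: 78

Derivation:
Op 1: note_on(78): voice 0 is free -> assigned | voices=[78 - - -]
Op 2: note_on(85): voice 1 is free -> assigned | voices=[78 85 - -]
Op 3: note_on(63): voice 2 is free -> assigned | voices=[78 85 63 -]
Op 4: note_on(62): voice 3 is free -> assigned | voices=[78 85 63 62]
Op 5: note_on(80): all voices busy, STEAL voice 0 (pitch 78, oldest) -> assign | voices=[80 85 63 62]
Op 6: note_off(63): free voice 2 | voices=[80 85 - 62]
Op 7: note_on(84): voice 2 is free -> assigned | voices=[80 85 84 62]
Op 8: note_off(80): free voice 0 | voices=[- 85 84 62]
Op 9: note_off(84): free voice 2 | voices=[- 85 - 62]
Op 10: note_on(60): voice 0 is free -> assigned | voices=[60 85 - 62]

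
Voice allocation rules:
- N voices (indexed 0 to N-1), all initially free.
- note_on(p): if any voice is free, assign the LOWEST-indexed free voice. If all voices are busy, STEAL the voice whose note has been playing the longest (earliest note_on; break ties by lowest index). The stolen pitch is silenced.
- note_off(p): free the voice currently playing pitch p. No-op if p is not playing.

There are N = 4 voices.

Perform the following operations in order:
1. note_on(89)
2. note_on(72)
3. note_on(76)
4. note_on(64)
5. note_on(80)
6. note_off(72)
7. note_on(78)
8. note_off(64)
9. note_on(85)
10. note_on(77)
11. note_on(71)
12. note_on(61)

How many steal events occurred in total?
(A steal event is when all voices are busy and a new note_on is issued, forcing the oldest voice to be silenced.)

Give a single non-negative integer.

Op 1: note_on(89): voice 0 is free -> assigned | voices=[89 - - -]
Op 2: note_on(72): voice 1 is free -> assigned | voices=[89 72 - -]
Op 3: note_on(76): voice 2 is free -> assigned | voices=[89 72 76 -]
Op 4: note_on(64): voice 3 is free -> assigned | voices=[89 72 76 64]
Op 5: note_on(80): all voices busy, STEAL voice 0 (pitch 89, oldest) -> assign | voices=[80 72 76 64]
Op 6: note_off(72): free voice 1 | voices=[80 - 76 64]
Op 7: note_on(78): voice 1 is free -> assigned | voices=[80 78 76 64]
Op 8: note_off(64): free voice 3 | voices=[80 78 76 -]
Op 9: note_on(85): voice 3 is free -> assigned | voices=[80 78 76 85]
Op 10: note_on(77): all voices busy, STEAL voice 2 (pitch 76, oldest) -> assign | voices=[80 78 77 85]
Op 11: note_on(71): all voices busy, STEAL voice 0 (pitch 80, oldest) -> assign | voices=[71 78 77 85]
Op 12: note_on(61): all voices busy, STEAL voice 1 (pitch 78, oldest) -> assign | voices=[71 61 77 85]

Answer: 4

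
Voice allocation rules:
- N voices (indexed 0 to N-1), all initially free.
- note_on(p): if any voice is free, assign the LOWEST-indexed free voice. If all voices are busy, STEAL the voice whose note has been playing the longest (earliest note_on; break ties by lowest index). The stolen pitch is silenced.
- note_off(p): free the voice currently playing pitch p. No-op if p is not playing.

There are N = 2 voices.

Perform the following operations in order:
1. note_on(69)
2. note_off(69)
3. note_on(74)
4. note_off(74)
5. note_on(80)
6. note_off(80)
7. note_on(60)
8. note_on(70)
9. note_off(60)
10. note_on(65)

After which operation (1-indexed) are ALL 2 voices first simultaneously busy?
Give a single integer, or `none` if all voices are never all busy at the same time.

Answer: 8

Derivation:
Op 1: note_on(69): voice 0 is free -> assigned | voices=[69 -]
Op 2: note_off(69): free voice 0 | voices=[- -]
Op 3: note_on(74): voice 0 is free -> assigned | voices=[74 -]
Op 4: note_off(74): free voice 0 | voices=[- -]
Op 5: note_on(80): voice 0 is free -> assigned | voices=[80 -]
Op 6: note_off(80): free voice 0 | voices=[- -]
Op 7: note_on(60): voice 0 is free -> assigned | voices=[60 -]
Op 8: note_on(70): voice 1 is free -> assigned | voices=[60 70]
Op 9: note_off(60): free voice 0 | voices=[- 70]
Op 10: note_on(65): voice 0 is free -> assigned | voices=[65 70]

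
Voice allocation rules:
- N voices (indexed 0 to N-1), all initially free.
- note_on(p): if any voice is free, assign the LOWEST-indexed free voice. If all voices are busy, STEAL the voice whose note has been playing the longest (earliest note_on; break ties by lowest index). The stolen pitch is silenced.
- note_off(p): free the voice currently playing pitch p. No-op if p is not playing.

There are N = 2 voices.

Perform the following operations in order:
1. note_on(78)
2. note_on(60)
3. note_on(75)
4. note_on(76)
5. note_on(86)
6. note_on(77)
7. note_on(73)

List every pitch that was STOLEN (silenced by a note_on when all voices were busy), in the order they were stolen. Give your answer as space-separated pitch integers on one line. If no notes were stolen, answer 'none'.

Answer: 78 60 75 76 86

Derivation:
Op 1: note_on(78): voice 0 is free -> assigned | voices=[78 -]
Op 2: note_on(60): voice 1 is free -> assigned | voices=[78 60]
Op 3: note_on(75): all voices busy, STEAL voice 0 (pitch 78, oldest) -> assign | voices=[75 60]
Op 4: note_on(76): all voices busy, STEAL voice 1 (pitch 60, oldest) -> assign | voices=[75 76]
Op 5: note_on(86): all voices busy, STEAL voice 0 (pitch 75, oldest) -> assign | voices=[86 76]
Op 6: note_on(77): all voices busy, STEAL voice 1 (pitch 76, oldest) -> assign | voices=[86 77]
Op 7: note_on(73): all voices busy, STEAL voice 0 (pitch 86, oldest) -> assign | voices=[73 77]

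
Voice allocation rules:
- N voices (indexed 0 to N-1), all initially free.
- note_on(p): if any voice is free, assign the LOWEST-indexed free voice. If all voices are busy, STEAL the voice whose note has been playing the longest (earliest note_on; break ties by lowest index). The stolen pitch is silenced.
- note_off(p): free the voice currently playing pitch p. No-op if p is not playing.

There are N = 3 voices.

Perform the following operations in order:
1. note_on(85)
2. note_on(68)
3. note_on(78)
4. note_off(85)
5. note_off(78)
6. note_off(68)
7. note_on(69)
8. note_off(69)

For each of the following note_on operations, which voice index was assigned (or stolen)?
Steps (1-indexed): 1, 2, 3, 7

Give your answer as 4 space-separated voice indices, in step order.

Op 1: note_on(85): voice 0 is free -> assigned | voices=[85 - -]
Op 2: note_on(68): voice 1 is free -> assigned | voices=[85 68 -]
Op 3: note_on(78): voice 2 is free -> assigned | voices=[85 68 78]
Op 4: note_off(85): free voice 0 | voices=[- 68 78]
Op 5: note_off(78): free voice 2 | voices=[- 68 -]
Op 6: note_off(68): free voice 1 | voices=[- - -]
Op 7: note_on(69): voice 0 is free -> assigned | voices=[69 - -]
Op 8: note_off(69): free voice 0 | voices=[- - -]

Answer: 0 1 2 0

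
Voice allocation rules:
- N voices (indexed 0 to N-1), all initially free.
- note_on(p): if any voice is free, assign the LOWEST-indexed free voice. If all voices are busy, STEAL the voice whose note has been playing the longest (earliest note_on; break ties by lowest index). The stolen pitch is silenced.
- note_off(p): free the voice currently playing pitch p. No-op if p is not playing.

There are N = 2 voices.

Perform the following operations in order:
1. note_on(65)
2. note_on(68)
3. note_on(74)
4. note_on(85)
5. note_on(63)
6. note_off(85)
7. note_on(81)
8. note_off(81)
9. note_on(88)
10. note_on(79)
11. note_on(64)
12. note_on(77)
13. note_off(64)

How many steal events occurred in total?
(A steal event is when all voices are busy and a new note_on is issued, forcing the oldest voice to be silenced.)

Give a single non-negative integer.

Answer: 6

Derivation:
Op 1: note_on(65): voice 0 is free -> assigned | voices=[65 -]
Op 2: note_on(68): voice 1 is free -> assigned | voices=[65 68]
Op 3: note_on(74): all voices busy, STEAL voice 0 (pitch 65, oldest) -> assign | voices=[74 68]
Op 4: note_on(85): all voices busy, STEAL voice 1 (pitch 68, oldest) -> assign | voices=[74 85]
Op 5: note_on(63): all voices busy, STEAL voice 0 (pitch 74, oldest) -> assign | voices=[63 85]
Op 6: note_off(85): free voice 1 | voices=[63 -]
Op 7: note_on(81): voice 1 is free -> assigned | voices=[63 81]
Op 8: note_off(81): free voice 1 | voices=[63 -]
Op 9: note_on(88): voice 1 is free -> assigned | voices=[63 88]
Op 10: note_on(79): all voices busy, STEAL voice 0 (pitch 63, oldest) -> assign | voices=[79 88]
Op 11: note_on(64): all voices busy, STEAL voice 1 (pitch 88, oldest) -> assign | voices=[79 64]
Op 12: note_on(77): all voices busy, STEAL voice 0 (pitch 79, oldest) -> assign | voices=[77 64]
Op 13: note_off(64): free voice 1 | voices=[77 -]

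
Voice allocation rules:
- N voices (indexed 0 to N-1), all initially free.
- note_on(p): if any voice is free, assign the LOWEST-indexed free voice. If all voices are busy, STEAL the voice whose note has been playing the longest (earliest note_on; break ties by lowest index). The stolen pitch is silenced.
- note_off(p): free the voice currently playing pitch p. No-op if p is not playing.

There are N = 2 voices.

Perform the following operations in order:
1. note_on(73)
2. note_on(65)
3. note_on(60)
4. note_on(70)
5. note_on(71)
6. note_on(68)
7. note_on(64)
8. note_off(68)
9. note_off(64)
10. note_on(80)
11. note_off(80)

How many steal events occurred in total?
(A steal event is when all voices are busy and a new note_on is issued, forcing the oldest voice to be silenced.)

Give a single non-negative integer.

Answer: 5

Derivation:
Op 1: note_on(73): voice 0 is free -> assigned | voices=[73 -]
Op 2: note_on(65): voice 1 is free -> assigned | voices=[73 65]
Op 3: note_on(60): all voices busy, STEAL voice 0 (pitch 73, oldest) -> assign | voices=[60 65]
Op 4: note_on(70): all voices busy, STEAL voice 1 (pitch 65, oldest) -> assign | voices=[60 70]
Op 5: note_on(71): all voices busy, STEAL voice 0 (pitch 60, oldest) -> assign | voices=[71 70]
Op 6: note_on(68): all voices busy, STEAL voice 1 (pitch 70, oldest) -> assign | voices=[71 68]
Op 7: note_on(64): all voices busy, STEAL voice 0 (pitch 71, oldest) -> assign | voices=[64 68]
Op 8: note_off(68): free voice 1 | voices=[64 -]
Op 9: note_off(64): free voice 0 | voices=[- -]
Op 10: note_on(80): voice 0 is free -> assigned | voices=[80 -]
Op 11: note_off(80): free voice 0 | voices=[- -]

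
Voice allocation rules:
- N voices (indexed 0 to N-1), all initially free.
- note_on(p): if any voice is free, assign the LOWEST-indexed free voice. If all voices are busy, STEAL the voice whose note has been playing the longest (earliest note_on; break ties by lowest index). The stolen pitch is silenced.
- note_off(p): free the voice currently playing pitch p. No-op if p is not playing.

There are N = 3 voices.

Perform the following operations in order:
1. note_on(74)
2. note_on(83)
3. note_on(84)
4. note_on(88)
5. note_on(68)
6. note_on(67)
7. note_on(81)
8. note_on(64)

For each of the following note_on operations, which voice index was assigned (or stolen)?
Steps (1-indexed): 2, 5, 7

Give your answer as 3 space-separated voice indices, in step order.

Op 1: note_on(74): voice 0 is free -> assigned | voices=[74 - -]
Op 2: note_on(83): voice 1 is free -> assigned | voices=[74 83 -]
Op 3: note_on(84): voice 2 is free -> assigned | voices=[74 83 84]
Op 4: note_on(88): all voices busy, STEAL voice 0 (pitch 74, oldest) -> assign | voices=[88 83 84]
Op 5: note_on(68): all voices busy, STEAL voice 1 (pitch 83, oldest) -> assign | voices=[88 68 84]
Op 6: note_on(67): all voices busy, STEAL voice 2 (pitch 84, oldest) -> assign | voices=[88 68 67]
Op 7: note_on(81): all voices busy, STEAL voice 0 (pitch 88, oldest) -> assign | voices=[81 68 67]
Op 8: note_on(64): all voices busy, STEAL voice 1 (pitch 68, oldest) -> assign | voices=[81 64 67]

Answer: 1 1 0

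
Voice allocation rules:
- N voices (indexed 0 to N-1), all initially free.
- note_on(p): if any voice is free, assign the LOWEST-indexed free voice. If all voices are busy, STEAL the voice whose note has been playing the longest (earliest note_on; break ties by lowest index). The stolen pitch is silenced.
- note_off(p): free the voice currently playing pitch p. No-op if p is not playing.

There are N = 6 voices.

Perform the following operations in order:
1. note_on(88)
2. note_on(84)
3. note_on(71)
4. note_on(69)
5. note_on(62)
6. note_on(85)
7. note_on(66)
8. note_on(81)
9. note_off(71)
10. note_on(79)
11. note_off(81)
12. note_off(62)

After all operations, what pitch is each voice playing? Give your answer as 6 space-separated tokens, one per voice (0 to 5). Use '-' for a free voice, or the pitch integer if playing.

Op 1: note_on(88): voice 0 is free -> assigned | voices=[88 - - - - -]
Op 2: note_on(84): voice 1 is free -> assigned | voices=[88 84 - - - -]
Op 3: note_on(71): voice 2 is free -> assigned | voices=[88 84 71 - - -]
Op 4: note_on(69): voice 3 is free -> assigned | voices=[88 84 71 69 - -]
Op 5: note_on(62): voice 4 is free -> assigned | voices=[88 84 71 69 62 -]
Op 6: note_on(85): voice 5 is free -> assigned | voices=[88 84 71 69 62 85]
Op 7: note_on(66): all voices busy, STEAL voice 0 (pitch 88, oldest) -> assign | voices=[66 84 71 69 62 85]
Op 8: note_on(81): all voices busy, STEAL voice 1 (pitch 84, oldest) -> assign | voices=[66 81 71 69 62 85]
Op 9: note_off(71): free voice 2 | voices=[66 81 - 69 62 85]
Op 10: note_on(79): voice 2 is free -> assigned | voices=[66 81 79 69 62 85]
Op 11: note_off(81): free voice 1 | voices=[66 - 79 69 62 85]
Op 12: note_off(62): free voice 4 | voices=[66 - 79 69 - 85]

Answer: 66 - 79 69 - 85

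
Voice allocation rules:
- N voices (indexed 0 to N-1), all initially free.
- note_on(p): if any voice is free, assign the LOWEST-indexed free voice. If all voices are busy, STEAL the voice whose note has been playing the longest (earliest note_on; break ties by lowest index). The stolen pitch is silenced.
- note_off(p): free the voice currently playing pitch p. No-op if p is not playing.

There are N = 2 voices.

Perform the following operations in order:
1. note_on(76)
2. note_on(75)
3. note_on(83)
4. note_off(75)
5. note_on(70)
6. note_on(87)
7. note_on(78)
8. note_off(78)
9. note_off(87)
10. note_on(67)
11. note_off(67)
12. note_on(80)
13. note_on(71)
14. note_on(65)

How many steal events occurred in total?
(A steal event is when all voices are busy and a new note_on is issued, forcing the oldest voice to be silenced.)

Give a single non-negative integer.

Op 1: note_on(76): voice 0 is free -> assigned | voices=[76 -]
Op 2: note_on(75): voice 1 is free -> assigned | voices=[76 75]
Op 3: note_on(83): all voices busy, STEAL voice 0 (pitch 76, oldest) -> assign | voices=[83 75]
Op 4: note_off(75): free voice 1 | voices=[83 -]
Op 5: note_on(70): voice 1 is free -> assigned | voices=[83 70]
Op 6: note_on(87): all voices busy, STEAL voice 0 (pitch 83, oldest) -> assign | voices=[87 70]
Op 7: note_on(78): all voices busy, STEAL voice 1 (pitch 70, oldest) -> assign | voices=[87 78]
Op 8: note_off(78): free voice 1 | voices=[87 -]
Op 9: note_off(87): free voice 0 | voices=[- -]
Op 10: note_on(67): voice 0 is free -> assigned | voices=[67 -]
Op 11: note_off(67): free voice 0 | voices=[- -]
Op 12: note_on(80): voice 0 is free -> assigned | voices=[80 -]
Op 13: note_on(71): voice 1 is free -> assigned | voices=[80 71]
Op 14: note_on(65): all voices busy, STEAL voice 0 (pitch 80, oldest) -> assign | voices=[65 71]

Answer: 4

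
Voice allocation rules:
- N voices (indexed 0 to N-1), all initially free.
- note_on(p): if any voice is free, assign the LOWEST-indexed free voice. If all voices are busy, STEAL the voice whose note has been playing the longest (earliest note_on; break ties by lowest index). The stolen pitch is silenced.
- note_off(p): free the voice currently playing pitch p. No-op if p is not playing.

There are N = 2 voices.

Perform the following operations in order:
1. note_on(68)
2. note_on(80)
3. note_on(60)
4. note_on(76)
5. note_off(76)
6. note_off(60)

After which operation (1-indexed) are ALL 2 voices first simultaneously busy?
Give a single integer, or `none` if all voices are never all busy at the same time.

Op 1: note_on(68): voice 0 is free -> assigned | voices=[68 -]
Op 2: note_on(80): voice 1 is free -> assigned | voices=[68 80]
Op 3: note_on(60): all voices busy, STEAL voice 0 (pitch 68, oldest) -> assign | voices=[60 80]
Op 4: note_on(76): all voices busy, STEAL voice 1 (pitch 80, oldest) -> assign | voices=[60 76]
Op 5: note_off(76): free voice 1 | voices=[60 -]
Op 6: note_off(60): free voice 0 | voices=[- -]

Answer: 2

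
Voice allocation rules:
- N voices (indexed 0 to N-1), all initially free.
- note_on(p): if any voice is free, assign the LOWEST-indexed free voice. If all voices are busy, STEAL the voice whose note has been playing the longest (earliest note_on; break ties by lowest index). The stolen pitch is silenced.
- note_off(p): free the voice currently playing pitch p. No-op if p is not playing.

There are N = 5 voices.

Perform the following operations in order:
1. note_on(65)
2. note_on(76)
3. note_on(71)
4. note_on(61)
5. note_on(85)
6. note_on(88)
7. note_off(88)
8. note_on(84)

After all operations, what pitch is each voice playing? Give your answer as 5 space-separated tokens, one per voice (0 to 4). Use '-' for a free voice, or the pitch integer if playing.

Op 1: note_on(65): voice 0 is free -> assigned | voices=[65 - - - -]
Op 2: note_on(76): voice 1 is free -> assigned | voices=[65 76 - - -]
Op 3: note_on(71): voice 2 is free -> assigned | voices=[65 76 71 - -]
Op 4: note_on(61): voice 3 is free -> assigned | voices=[65 76 71 61 -]
Op 5: note_on(85): voice 4 is free -> assigned | voices=[65 76 71 61 85]
Op 6: note_on(88): all voices busy, STEAL voice 0 (pitch 65, oldest) -> assign | voices=[88 76 71 61 85]
Op 7: note_off(88): free voice 0 | voices=[- 76 71 61 85]
Op 8: note_on(84): voice 0 is free -> assigned | voices=[84 76 71 61 85]

Answer: 84 76 71 61 85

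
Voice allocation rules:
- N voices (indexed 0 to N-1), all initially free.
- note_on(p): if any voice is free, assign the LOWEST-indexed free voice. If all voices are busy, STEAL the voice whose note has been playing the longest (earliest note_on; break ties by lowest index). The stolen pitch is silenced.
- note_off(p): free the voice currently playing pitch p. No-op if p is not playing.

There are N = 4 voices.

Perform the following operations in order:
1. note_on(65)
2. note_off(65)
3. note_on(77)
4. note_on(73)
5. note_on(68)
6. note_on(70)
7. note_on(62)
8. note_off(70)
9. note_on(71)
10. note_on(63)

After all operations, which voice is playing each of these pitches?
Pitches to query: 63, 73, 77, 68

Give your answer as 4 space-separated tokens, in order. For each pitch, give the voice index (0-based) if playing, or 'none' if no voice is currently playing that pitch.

Answer: 1 none none 2

Derivation:
Op 1: note_on(65): voice 0 is free -> assigned | voices=[65 - - -]
Op 2: note_off(65): free voice 0 | voices=[- - - -]
Op 3: note_on(77): voice 0 is free -> assigned | voices=[77 - - -]
Op 4: note_on(73): voice 1 is free -> assigned | voices=[77 73 - -]
Op 5: note_on(68): voice 2 is free -> assigned | voices=[77 73 68 -]
Op 6: note_on(70): voice 3 is free -> assigned | voices=[77 73 68 70]
Op 7: note_on(62): all voices busy, STEAL voice 0 (pitch 77, oldest) -> assign | voices=[62 73 68 70]
Op 8: note_off(70): free voice 3 | voices=[62 73 68 -]
Op 9: note_on(71): voice 3 is free -> assigned | voices=[62 73 68 71]
Op 10: note_on(63): all voices busy, STEAL voice 1 (pitch 73, oldest) -> assign | voices=[62 63 68 71]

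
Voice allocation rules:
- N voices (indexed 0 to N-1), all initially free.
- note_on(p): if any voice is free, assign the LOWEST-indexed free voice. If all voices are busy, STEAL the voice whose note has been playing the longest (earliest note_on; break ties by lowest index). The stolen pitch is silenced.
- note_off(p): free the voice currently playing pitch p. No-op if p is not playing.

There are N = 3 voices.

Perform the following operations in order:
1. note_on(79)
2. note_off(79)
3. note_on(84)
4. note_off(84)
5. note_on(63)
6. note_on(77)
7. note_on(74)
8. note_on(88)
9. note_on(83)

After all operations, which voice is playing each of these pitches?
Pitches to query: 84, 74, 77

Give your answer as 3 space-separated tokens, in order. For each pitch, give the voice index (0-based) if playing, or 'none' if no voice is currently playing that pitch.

Op 1: note_on(79): voice 0 is free -> assigned | voices=[79 - -]
Op 2: note_off(79): free voice 0 | voices=[- - -]
Op 3: note_on(84): voice 0 is free -> assigned | voices=[84 - -]
Op 4: note_off(84): free voice 0 | voices=[- - -]
Op 5: note_on(63): voice 0 is free -> assigned | voices=[63 - -]
Op 6: note_on(77): voice 1 is free -> assigned | voices=[63 77 -]
Op 7: note_on(74): voice 2 is free -> assigned | voices=[63 77 74]
Op 8: note_on(88): all voices busy, STEAL voice 0 (pitch 63, oldest) -> assign | voices=[88 77 74]
Op 9: note_on(83): all voices busy, STEAL voice 1 (pitch 77, oldest) -> assign | voices=[88 83 74]

Answer: none 2 none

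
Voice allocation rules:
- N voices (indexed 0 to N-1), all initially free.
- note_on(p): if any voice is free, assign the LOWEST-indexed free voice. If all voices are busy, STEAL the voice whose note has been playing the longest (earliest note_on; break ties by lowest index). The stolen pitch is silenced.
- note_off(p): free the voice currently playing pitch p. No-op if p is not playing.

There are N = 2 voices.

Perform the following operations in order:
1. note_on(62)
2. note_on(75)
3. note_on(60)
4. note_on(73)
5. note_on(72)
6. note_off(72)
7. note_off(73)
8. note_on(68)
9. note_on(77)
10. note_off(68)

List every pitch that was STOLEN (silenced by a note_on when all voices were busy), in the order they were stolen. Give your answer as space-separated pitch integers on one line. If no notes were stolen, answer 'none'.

Answer: 62 75 60

Derivation:
Op 1: note_on(62): voice 0 is free -> assigned | voices=[62 -]
Op 2: note_on(75): voice 1 is free -> assigned | voices=[62 75]
Op 3: note_on(60): all voices busy, STEAL voice 0 (pitch 62, oldest) -> assign | voices=[60 75]
Op 4: note_on(73): all voices busy, STEAL voice 1 (pitch 75, oldest) -> assign | voices=[60 73]
Op 5: note_on(72): all voices busy, STEAL voice 0 (pitch 60, oldest) -> assign | voices=[72 73]
Op 6: note_off(72): free voice 0 | voices=[- 73]
Op 7: note_off(73): free voice 1 | voices=[- -]
Op 8: note_on(68): voice 0 is free -> assigned | voices=[68 -]
Op 9: note_on(77): voice 1 is free -> assigned | voices=[68 77]
Op 10: note_off(68): free voice 0 | voices=[- 77]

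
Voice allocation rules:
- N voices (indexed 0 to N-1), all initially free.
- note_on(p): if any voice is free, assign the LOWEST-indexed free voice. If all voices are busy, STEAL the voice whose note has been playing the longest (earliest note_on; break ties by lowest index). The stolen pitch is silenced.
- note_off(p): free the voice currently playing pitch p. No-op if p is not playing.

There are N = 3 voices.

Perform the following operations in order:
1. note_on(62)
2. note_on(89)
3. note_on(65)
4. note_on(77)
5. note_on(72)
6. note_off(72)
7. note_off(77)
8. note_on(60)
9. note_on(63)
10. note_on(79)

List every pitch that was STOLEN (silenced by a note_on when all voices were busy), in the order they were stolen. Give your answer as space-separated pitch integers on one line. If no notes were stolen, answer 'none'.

Answer: 62 89 65

Derivation:
Op 1: note_on(62): voice 0 is free -> assigned | voices=[62 - -]
Op 2: note_on(89): voice 1 is free -> assigned | voices=[62 89 -]
Op 3: note_on(65): voice 2 is free -> assigned | voices=[62 89 65]
Op 4: note_on(77): all voices busy, STEAL voice 0 (pitch 62, oldest) -> assign | voices=[77 89 65]
Op 5: note_on(72): all voices busy, STEAL voice 1 (pitch 89, oldest) -> assign | voices=[77 72 65]
Op 6: note_off(72): free voice 1 | voices=[77 - 65]
Op 7: note_off(77): free voice 0 | voices=[- - 65]
Op 8: note_on(60): voice 0 is free -> assigned | voices=[60 - 65]
Op 9: note_on(63): voice 1 is free -> assigned | voices=[60 63 65]
Op 10: note_on(79): all voices busy, STEAL voice 2 (pitch 65, oldest) -> assign | voices=[60 63 79]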